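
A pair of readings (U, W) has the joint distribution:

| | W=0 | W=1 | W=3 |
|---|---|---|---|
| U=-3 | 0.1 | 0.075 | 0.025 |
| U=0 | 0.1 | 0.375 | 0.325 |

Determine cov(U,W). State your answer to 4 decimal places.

E[U] = -0.6,  E[W] = 1.5
E[UW] = -0.45
cov(U,W) = E[UW] − E[U]E[W] = -0.45 − (-0.6)(1.5) = 0.45

0.4500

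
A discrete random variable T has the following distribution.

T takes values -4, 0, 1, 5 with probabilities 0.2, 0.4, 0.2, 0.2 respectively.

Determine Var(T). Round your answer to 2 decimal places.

E[T] = (-4)(0.2) + (0)(0.4) + (1)(0.2) + (5)(0.2) = 0.4
E[T²] = (-4)²(0.2) + (0)²(0.4) + (1)²(0.2) + (5)²(0.2) = 8.4
Var(T) = E[T²] − (E[T])² = 8.4 − (0.4)² = 8.24

8.24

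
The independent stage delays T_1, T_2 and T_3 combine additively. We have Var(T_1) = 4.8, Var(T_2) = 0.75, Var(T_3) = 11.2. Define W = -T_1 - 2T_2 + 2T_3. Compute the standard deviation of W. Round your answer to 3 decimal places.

By independence, Var(W) = (-1)²Var(T_1) + (-2)²Var(T_2) + (2)²Var(T_3)
= (-1)²·4.8 + (-2)²·0.75 + (2)²·11.2 = 52.6
SD(W) = √52.6 ≈ 7.253

7.253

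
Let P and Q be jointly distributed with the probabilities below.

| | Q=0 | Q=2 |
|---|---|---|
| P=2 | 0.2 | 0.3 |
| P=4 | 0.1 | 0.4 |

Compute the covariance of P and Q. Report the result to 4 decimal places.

0.2000

E[P] = 3,  E[Q] = 1.4
E[PQ] = 4.4
Cov(P,Q) = E[PQ] − E[P]E[Q] = 4.4 − (3)(1.4) = 0.2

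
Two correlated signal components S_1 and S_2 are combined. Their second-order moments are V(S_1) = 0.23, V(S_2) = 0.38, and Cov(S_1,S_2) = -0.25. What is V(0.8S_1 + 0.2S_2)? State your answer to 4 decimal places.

V(0.8S_1 + 0.2S_2) = (0.8)²·V(S_1) + (0.2)²·V(S_2) + 2·(0.8)·(0.2)·Cov(S_1,S_2)
= 0.64·0.23 + 0.04·0.38 + 0.32·-0.25 = 0.0824

0.0824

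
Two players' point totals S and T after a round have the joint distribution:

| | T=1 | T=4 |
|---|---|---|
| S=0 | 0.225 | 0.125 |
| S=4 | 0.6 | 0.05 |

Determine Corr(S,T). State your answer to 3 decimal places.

E[S] = 2.6,  E[T] = 1.525
E[ST] = 3.2
Cov(S,T) = E[ST] − E[S]E[T] = 3.2 − (2.6)(1.525) = -0.765
Var(S) = 3.64,  Var(T) = 1.299375
ρ = -0.765 / √(3.64·1.299375) ≈ -0.352

-0.352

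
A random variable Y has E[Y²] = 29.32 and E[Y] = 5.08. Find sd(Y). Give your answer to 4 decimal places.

V(Y) = 29.32 − (5.08)² = 3.5136
sd(Y) = √3.5136 ≈ 1.8745

1.8745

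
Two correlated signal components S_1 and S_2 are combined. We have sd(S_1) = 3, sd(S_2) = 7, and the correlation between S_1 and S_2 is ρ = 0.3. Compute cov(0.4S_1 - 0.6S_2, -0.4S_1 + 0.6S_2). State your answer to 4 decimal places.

Var(S_1) = (3)² = 9;  Var(S_2) = (7)² = 49
cov(S_1,S_2) = ρ·sd(S_1)·sd(S_2) = 0.3·3·7 = 6.3
cov(0.4S_1 - 0.6S_2, -0.4S_1 + 0.6S_2) = (0.4)(-0.4)Var(S_1) + (-0.6)(0.6)Var(S_2) + [(0.4)(0.6) + (-0.6)(-0.4)]cov(S_1,S_2)
= -0.16·9 + -0.36·49 + 0.48·6.3 = -16.056

-16.0560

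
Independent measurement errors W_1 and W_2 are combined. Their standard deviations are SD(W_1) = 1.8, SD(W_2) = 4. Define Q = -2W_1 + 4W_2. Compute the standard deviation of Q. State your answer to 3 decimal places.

Var(W_1) = 3.24, Var(W_2) = 16
By independence, Var(Q) = (-2)²Var(W_1) + (4)²Var(W_2)
= (-2)²·3.24 + (4)²·16 = 268.96
SD(Q) = √268.96 ≈ 16.400

16.400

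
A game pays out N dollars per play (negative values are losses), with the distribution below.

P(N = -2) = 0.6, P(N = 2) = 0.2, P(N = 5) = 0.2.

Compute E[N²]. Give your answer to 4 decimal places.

8.2000

E[N²] = (-2)²(0.6) + (2)²(0.2) + (5)²(0.2) = 8.2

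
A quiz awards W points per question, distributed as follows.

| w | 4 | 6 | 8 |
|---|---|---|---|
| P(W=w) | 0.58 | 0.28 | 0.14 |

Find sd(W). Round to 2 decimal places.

E[W] = (4)(0.58) + (6)(0.28) + (8)(0.14) = 5.12
E[W²] = (4)²(0.58) + (6)²(0.28) + (8)²(0.14) = 28.32
Var(W) = E[W²] − (E[W])² = 28.32 − (5.12)² = 2.1056
sd(W) = √2.1056 ≈ 1.45

1.45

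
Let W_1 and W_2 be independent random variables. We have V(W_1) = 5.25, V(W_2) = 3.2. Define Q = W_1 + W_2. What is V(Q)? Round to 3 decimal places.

By independence, V(Q) = (1)²V(W_1) + (1)²V(W_2)
= (1)²·5.25 + (1)²·3.2 = 8.45

8.450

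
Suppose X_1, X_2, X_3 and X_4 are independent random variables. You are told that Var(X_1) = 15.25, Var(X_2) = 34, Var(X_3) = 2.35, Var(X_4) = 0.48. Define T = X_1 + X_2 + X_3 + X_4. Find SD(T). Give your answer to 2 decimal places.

7.22

By independence, Var(T) = (1)²Var(X_1) + (1)²Var(X_2) + (1)²Var(X_3) + (1)²Var(X_4)
= (1)²·15.25 + (1)²·34 + (1)²·2.35 + (1)²·0.48 = 52.08
SD(T) = √52.08 ≈ 7.22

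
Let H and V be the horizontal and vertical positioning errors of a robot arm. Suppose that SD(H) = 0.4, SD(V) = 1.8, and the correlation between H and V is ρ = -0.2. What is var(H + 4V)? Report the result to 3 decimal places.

var(H) = (0.4)² = 0.16;  var(V) = (1.8)² = 3.24
cov(H,V) = ρ·SD(H)·SD(V) = -0.2·0.4·1.8 = -0.144
var(H + 4V) = (1)²·var(H) + (4)²·var(V) + 2·(1)·(4)·cov(H,V)
= 1·0.16 + 16·3.24 + 8·-0.144 = 50.848

50.848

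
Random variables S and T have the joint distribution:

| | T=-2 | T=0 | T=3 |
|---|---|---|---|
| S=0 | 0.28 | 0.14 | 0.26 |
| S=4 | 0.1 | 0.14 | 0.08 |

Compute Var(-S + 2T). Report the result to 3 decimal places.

22.222

E[S] = 1.28,  E[T] = 0.26,  E[ST] = 0.16
Var(S) = 5.12 − (1.28)² = 3.4816;  Var(T) = 4.58 − (0.26)² = 4.5124
Cov(S,T) = 0.16 − (1.28)(0.26) = -0.1728
Var(-S + 2T) = (-1)²·3.4816 + (2)²·4.5124 + 2·(-1)·(2)·-0.1728 = 22.2224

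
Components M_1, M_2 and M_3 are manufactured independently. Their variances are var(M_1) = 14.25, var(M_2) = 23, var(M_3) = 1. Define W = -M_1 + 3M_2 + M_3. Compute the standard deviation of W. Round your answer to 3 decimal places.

14.908

By independence, var(W) = (-1)²var(M_1) + (3)²var(M_2) + (1)²var(M_3)
= (-1)²·14.25 + (3)²·23 + (1)²·1 = 222.25
σ(W) = √222.25 ≈ 14.908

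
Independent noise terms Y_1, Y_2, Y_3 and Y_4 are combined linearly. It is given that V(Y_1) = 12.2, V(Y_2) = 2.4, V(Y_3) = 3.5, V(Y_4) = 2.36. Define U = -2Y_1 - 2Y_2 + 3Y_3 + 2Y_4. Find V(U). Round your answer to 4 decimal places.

99.3400

By independence, V(U) = (-2)²V(Y_1) + (-2)²V(Y_2) + (3)²V(Y_3) + (2)²V(Y_4)
= (-2)²·12.2 + (-2)²·2.4 + (3)²·3.5 + (2)²·2.36 = 99.34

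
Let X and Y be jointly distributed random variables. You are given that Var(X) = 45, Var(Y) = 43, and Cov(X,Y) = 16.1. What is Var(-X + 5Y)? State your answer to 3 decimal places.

Var(-X + 5Y) = (-1)²·Var(X) + (5)²·Var(Y) + 2·(-1)·(5)·Cov(X,Y)
= 1·45 + 25·43 + -10·16.1 = 959

959.000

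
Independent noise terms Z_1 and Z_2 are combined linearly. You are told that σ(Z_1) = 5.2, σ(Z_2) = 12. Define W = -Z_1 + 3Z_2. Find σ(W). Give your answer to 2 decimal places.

Var(Z_1) = 27.04, Var(Z_2) = 144
By independence, Var(W) = (-1)²Var(Z_1) + (3)²Var(Z_2)
= (-1)²·27.04 + (3)²·144 = 1323.04
σ(W) = √1323.04 ≈ 36.37

36.37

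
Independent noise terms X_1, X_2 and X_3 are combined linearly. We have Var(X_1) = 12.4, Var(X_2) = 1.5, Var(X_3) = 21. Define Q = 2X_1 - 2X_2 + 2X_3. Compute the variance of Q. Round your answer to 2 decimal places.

By independence, Var(Q) = (2)²Var(X_1) + (-2)²Var(X_2) + (2)²Var(X_3)
= (2)²·12.4 + (-2)²·1.5 + (2)²·21 = 139.6

139.60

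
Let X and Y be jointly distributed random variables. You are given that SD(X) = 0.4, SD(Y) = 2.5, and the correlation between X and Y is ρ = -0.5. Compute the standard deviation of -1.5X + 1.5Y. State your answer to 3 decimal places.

4.083

Var(X) = (0.4)² = 0.16;  Var(Y) = (2.5)² = 6.25
cov(X,Y) = ρ·SD(X)·SD(Y) = -0.5·0.4·2.5 = -0.5
Var(-1.5X + 1.5Y) = (-1.5)²·Var(X) + (1.5)²·Var(Y) + 2·(-1.5)·(1.5)·cov(X,Y)
= 2.25·0.16 + 2.25·6.25 + -4.5·-0.5 = 16.6725
SD(-1.5X + 1.5Y) = √16.6725 ≈ 4.083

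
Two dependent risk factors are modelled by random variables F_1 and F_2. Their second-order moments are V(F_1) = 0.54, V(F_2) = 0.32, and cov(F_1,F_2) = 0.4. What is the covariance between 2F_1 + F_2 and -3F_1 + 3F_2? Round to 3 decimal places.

cov(2F_1 + F_2, -3F_1 + 3F_2) = (2)(-3)V(F_1) + (1)(3)V(F_2) + [(2)(3) + (1)(-3)]cov(F_1,F_2)
= -6·0.54 + 3·0.32 + 3·0.4 = -1.08

-1.080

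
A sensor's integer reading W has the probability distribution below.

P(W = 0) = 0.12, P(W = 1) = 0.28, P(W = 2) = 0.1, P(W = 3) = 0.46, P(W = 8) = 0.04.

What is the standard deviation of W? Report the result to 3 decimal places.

1.621

E[W] = (0)(0.12) + (1)(0.28) + (2)(0.1) + (3)(0.46) + (8)(0.04) = 2.18
E[W²] = (0)²(0.12) + (1)²(0.28) + (2)²(0.1) + (3)²(0.46) + (8)²(0.04) = 7.38
Var(W) = E[W²] − (E[W])² = 7.38 − (2.18)² = 2.6276
SD(W) = √2.6276 ≈ 1.621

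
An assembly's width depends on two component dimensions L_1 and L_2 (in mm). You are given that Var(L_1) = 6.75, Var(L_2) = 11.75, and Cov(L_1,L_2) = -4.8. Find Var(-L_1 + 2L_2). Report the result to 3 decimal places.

Var(-L_1 + 2L_2) = (-1)²·Var(L_1) + (2)²·Var(L_2) + 2·(-1)·(2)·Cov(L_1,L_2)
= 1·6.75 + 4·11.75 + -4·-4.8 = 72.95

72.950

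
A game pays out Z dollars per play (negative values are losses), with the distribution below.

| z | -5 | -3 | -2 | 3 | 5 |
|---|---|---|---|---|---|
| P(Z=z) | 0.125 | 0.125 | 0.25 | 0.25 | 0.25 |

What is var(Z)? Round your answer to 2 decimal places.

13.50

E[Z] = (-5)(0.125) + (-3)(0.125) + (-2)(0.25) + (3)(0.25) + (5)(0.25) = 0.5
E[Z²] = (-5)²(0.125) + (-3)²(0.125) + (-2)²(0.25) + (3)²(0.25) + (5)²(0.25) = 13.75
var(Z) = E[Z²] − (E[Z])² = 13.75 − (0.5)² = 13.5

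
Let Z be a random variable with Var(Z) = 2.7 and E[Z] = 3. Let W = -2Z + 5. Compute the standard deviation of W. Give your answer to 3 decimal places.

Var(-2Z + 5) = (-2)²·2.7 = 10.8
SD(W) = √10.8 ≈ 3.286

3.286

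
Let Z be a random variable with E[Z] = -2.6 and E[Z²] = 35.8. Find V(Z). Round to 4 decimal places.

29.0400

V(Z) = 35.8 − (-2.6)² = 29.04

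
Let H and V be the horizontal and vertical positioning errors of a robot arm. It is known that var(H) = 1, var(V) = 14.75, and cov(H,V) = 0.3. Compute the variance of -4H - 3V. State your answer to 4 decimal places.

var(-4H - 3V) = (-4)²·var(H) + (-3)²·var(V) + 2·(-4)·(-3)·cov(H,V)
= 16·1 + 9·14.75 + 24·0.3 = 155.95

155.9500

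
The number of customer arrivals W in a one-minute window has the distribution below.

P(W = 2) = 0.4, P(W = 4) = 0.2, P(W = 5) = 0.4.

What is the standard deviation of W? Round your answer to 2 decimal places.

1.36

E[W] = (2)(0.4) + (4)(0.2) + (5)(0.4) = 3.6
E[W²] = (2)²(0.4) + (4)²(0.2) + (5)²(0.4) = 14.8
Var(W) = E[W²] − (E[W])² = 14.8 − (3.6)² = 1.84
SD(W) = √1.84 ≈ 1.36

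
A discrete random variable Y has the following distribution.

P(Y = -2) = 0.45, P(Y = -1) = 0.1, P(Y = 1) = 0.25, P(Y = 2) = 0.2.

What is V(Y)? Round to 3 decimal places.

2.828

E[Y] = (-2)(0.45) + (-1)(0.1) + (1)(0.25) + (2)(0.2) = -0.35
E[Y²] = (-2)²(0.45) + (-1)²(0.1) + (1)²(0.25) + (2)²(0.2) = 2.95
V(Y) = E[Y²] − (E[Y])² = 2.95 − (-0.35)² = 2.8275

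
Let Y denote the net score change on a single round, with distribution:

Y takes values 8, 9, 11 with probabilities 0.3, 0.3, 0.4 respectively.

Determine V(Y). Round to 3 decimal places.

E[Y] = (8)(0.3) + (9)(0.3) + (11)(0.4) = 9.5
E[Y²] = (8)²(0.3) + (9)²(0.3) + (11)²(0.4) = 91.9
V(Y) = E[Y²] − (E[Y])² = 91.9 − (9.5)² = 1.65

1.650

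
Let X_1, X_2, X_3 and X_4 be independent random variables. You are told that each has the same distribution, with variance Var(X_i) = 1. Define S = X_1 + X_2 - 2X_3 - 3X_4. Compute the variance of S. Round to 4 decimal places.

15.0000

By independence, Var(S) = (1)²Var(X_1) + (1)²Var(X_2) + (-2)²Var(X_3) + (-3)²Var(X_4)
= (1)²·1 + (1)²·1 + (-2)²·1 + (-3)²·1 = 15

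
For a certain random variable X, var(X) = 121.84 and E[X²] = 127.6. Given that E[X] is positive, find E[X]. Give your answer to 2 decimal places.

(E[X])² = E[X²] − var(X) = 127.6 − 121.84 = 5.76
E[X] = √5.76 = 2.4

2.40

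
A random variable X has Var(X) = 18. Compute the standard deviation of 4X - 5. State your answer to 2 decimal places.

Var(4X - 5) = (4)²·18 = 288
SD(4X - 5) = √288 ≈ 16.97

16.97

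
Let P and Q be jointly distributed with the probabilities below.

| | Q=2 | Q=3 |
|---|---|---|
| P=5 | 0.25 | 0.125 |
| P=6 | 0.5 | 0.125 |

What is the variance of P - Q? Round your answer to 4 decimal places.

E[P] = 5.625,  E[Q] = 2.25,  E[PQ] = 12.625
V(P) = 31.875 − (5.625)² = 0.234375;  V(Q) = 5.25 − (2.25)² = 0.1875
Cov(P,Q) = 12.625 − (5.625)(2.25) = -0.03125
V(P - Q) = (1)²·0.234375 + (-1)²·0.1875 + 2·(1)·(-1)·-0.03125 = 0.484375

0.4844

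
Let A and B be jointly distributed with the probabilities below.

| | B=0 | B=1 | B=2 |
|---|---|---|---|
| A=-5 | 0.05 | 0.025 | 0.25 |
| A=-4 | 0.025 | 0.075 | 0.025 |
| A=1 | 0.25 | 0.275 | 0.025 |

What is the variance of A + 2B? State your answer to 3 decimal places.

E[A] = -1.575,  E[B] = 0.975,  E[AB] = -2.8
Var(A) = 10.675 − (-1.575)² = 8.194375;  Var(B) = 1.575 − (0.975)² = 0.624375
cov(A,B) = -2.8 − (-1.575)(0.975) = -1.264375
Var(A + 2B) = (1)²·8.194375 + (2)²·0.624375 + 2·(1)·(2)·-1.264375 = 5.634375

5.634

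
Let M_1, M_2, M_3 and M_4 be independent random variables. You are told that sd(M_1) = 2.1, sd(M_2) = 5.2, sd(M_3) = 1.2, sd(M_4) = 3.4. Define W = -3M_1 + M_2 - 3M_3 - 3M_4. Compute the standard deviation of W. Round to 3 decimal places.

13.555

Var(M_1) = 4.41, Var(M_2) = 27.04, Var(M_3) = 1.44, Var(M_4) = 11.56
By independence, Var(W) = (-3)²Var(M_1) + (1)²Var(M_2) + (-3)²Var(M_3) + (-3)²Var(M_4)
= (-3)²·4.41 + (1)²·27.04 + (-3)²·1.44 + (-3)²·11.56 = 183.73
sd(W) = √183.73 ≈ 13.555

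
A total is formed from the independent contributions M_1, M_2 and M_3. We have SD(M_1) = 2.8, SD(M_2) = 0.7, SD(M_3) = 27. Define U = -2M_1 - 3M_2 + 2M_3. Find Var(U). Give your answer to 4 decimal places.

Var(M_1) = 7.84, Var(M_2) = 0.49, Var(M_3) = 729
By independence, Var(U) = (-2)²Var(M_1) + (-3)²Var(M_2) + (2)²Var(M_3)
= (-2)²·7.84 + (-3)²·0.49 + (2)²·729 = 2951.77

2951.7700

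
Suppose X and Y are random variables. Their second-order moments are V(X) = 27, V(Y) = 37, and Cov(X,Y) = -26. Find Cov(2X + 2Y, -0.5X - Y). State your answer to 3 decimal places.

-23.000

Cov(2X + 2Y, -0.5X - Y) = (2)(-0.5)V(X) + (2)(-1)V(Y) + [(2)(-1) + (2)(-0.5)]Cov(X,Y)
= -1·27 + -2·37 + -3·-26 = -23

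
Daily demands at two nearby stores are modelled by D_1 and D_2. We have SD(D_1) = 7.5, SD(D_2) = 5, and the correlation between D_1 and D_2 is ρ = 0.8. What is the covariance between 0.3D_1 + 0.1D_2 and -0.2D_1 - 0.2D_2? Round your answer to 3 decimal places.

-6.275

Var(D_1) = (7.5)² = 56.25;  Var(D_2) = (5)² = 25
cov(D_1,D_2) = ρ·SD(D_1)·SD(D_2) = 0.8·7.5·5 = 30
cov(0.3D_1 + 0.1D_2, -0.2D_1 - 0.2D_2) = (0.3)(-0.2)Var(D_1) + (0.1)(-0.2)Var(D_2) + [(0.3)(-0.2) + (0.1)(-0.2)]cov(D_1,D_2)
= -0.06·56.25 + -0.02·25 + -0.08·30 = -6.275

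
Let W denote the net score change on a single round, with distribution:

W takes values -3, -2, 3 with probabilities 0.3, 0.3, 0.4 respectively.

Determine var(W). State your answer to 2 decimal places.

E[W] = (-3)(0.3) + (-2)(0.3) + (3)(0.4) = -0.3
E[W²] = (-3)²(0.3) + (-2)²(0.3) + (3)²(0.4) = 7.5
var(W) = E[W²] − (E[W])² = 7.5 − (-0.3)² = 7.41

7.41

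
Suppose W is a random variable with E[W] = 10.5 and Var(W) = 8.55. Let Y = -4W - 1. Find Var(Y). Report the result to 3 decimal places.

Var(-4W - 1) = (-4)²·Var(W) = 16·8.55 = 136.8

136.800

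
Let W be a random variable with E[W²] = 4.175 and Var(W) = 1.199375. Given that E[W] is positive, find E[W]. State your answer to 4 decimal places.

1.7250

(E[W])² = E[W²] − Var(W) = 4.175 − 1.199375 = 2.975625
E[W] = √2.975625 = 1.725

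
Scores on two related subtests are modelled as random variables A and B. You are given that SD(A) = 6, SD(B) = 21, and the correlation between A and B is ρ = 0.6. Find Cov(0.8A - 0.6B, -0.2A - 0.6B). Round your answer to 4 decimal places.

Var(A) = (6)² = 36;  Var(B) = (21)² = 441
Cov(A,B) = ρ·SD(A)·SD(B) = 0.6·6·21 = 75.6
Cov(0.8A - 0.6B, -0.2A - 0.6B) = (0.8)(-0.2)Var(A) + (-0.6)(-0.6)Var(B) + [(0.8)(-0.6) + (-0.6)(-0.2)]Cov(A,B)
= -0.16·36 + 0.36·441 + -0.36·75.6 = 125.784

125.7840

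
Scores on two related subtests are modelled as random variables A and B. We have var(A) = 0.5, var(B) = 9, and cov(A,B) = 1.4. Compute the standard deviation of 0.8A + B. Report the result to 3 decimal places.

var(0.8A + B) = (0.8)²·var(A) + (1)²·var(B) + 2·(0.8)·(1)·cov(A,B)
= 0.64·0.5 + 1·9 + 1.6·1.4 = 11.56
sd(0.8A + B) = √11.56 ≈ 3.400

3.400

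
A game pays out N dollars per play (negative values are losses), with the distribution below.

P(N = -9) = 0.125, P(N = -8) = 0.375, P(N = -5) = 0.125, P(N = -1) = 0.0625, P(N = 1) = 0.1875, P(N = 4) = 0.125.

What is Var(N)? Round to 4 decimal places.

E[N] = (-9)(0.125) + (-8)(0.375) + (-5)(0.125) + (-1)(0.0625) + (1)(0.1875) + (4)(0.125) = -4.125
E[N²] = (-9)²(0.125) + (-8)²(0.375) + (-5)²(0.125) + (-1)²(0.0625) + (1)²(0.1875) + (4)²(0.125) = 39.5
Var(N) = E[N²] − (E[N])² = 39.5 − (-4.125)² = 22.484375

22.4844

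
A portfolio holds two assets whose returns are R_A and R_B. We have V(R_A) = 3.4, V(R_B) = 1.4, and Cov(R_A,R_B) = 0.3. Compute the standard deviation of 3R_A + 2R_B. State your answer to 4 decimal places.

6.3087

V(3R_A + 2R_B) = (3)²·V(R_A) + (2)²·V(R_B) + 2·(3)·(2)·Cov(R_A,R_B)
= 9·3.4 + 4·1.4 + 12·0.3 = 39.8
σ(3R_A + 2R_B) = √39.8 ≈ 6.3087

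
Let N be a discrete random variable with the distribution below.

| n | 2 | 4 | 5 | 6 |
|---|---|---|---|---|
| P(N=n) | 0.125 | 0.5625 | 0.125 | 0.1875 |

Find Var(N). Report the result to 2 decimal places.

1.31

E[N] = (2)(0.125) + (4)(0.5625) + (5)(0.125) + (6)(0.1875) = 4.25
E[N²] = (2)²(0.125) + (4)²(0.5625) + (5)²(0.125) + (6)²(0.1875) = 19.375
Var(N) = E[N²] − (E[N])² = 19.375 − (4.25)² = 1.3125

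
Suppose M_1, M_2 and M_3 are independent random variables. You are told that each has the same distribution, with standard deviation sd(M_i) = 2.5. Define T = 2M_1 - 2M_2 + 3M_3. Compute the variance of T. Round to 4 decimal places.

106.2500

var(M_i) = (2.5)² = 6.25
By independence, var(T) = (2)²var(M_1) + (-2)²var(M_2) + (3)²var(M_3)
= (2)²·6.25 + (-2)²·6.25 + (3)²·6.25 = 106.25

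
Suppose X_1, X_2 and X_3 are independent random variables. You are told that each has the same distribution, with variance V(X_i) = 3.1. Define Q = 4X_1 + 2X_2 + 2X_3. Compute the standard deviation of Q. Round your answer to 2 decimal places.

By independence, V(Q) = (4)²V(X_1) + (2)²V(X_2) + (2)²V(X_3)
= (4)²·3.1 + (2)²·3.1 + (2)²·3.1 = 74.4
SD(Q) = √74.4 ≈ 8.63

8.63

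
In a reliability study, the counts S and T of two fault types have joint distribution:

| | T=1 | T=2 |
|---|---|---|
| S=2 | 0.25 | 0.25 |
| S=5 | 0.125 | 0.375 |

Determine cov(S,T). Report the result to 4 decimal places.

0.1875

E[S] = 3.5,  E[T] = 1.625
E[ST] = 5.875
cov(S,T) = E[ST] − E[S]E[T] = 5.875 − (3.5)(1.625) = 0.1875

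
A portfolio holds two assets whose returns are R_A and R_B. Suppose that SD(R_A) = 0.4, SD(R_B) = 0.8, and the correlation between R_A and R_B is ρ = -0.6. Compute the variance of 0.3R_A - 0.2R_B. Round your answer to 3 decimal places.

0.063

V(R_A) = (0.4)² = 0.16;  V(R_B) = (0.8)² = 0.64
cov(R_A,R_B) = ρ·SD(R_A)·SD(R_B) = -0.6·0.4·0.8 = -0.192
V(0.3R_A - 0.2R_B) = (0.3)²·V(R_A) + (-0.2)²·V(R_B) + 2·(0.3)·(-0.2)·cov(R_A,R_B)
= 0.09·0.16 + 0.04·0.64 + -0.12·-0.192 = 0.06304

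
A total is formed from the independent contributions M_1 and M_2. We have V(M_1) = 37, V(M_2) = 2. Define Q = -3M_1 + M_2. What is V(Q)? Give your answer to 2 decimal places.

335.00

By independence, V(Q) = (-3)²V(M_1) + (1)²V(M_2)
= (-3)²·37 + (1)²·2 = 335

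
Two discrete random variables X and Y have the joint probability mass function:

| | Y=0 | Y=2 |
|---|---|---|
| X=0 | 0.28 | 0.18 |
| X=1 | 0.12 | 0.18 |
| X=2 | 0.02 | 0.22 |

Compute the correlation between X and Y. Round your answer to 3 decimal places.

E[X] = 0.78,  E[Y] = 1.16
E[XY] = 1.24
Cov(X,Y) = E[XY] − E[X]E[Y] = 1.24 − (0.78)(1.16) = 0.3352
V(X) = 0.6516,  V(Y) = 0.9744
ρ = 0.3352 / √(0.6516·0.9744) ≈ 0.421

0.421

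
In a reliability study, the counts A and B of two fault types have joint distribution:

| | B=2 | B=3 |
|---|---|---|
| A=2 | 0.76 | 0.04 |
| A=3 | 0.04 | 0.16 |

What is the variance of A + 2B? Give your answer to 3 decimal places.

E[A] = 2.2,  E[B] = 2.2,  E[AB] = 4.96
Var(A) = 5 − (2.2)² = 0.16;  Var(B) = 5 − (2.2)² = 0.16
Cov(A,B) = 4.96 − (2.2)(2.2) = 0.12
Var(A + 2B) = (1)²·0.16 + (2)²·0.16 + 2·(1)·(2)·0.12 = 1.28

1.280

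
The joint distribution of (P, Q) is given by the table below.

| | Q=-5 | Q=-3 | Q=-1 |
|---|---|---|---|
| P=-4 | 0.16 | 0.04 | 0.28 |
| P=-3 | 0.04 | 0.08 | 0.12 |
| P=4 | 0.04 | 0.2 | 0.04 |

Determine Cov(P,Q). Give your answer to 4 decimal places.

E[P] = -1.52,  E[Q] = -2.6
E[PQ] = 3.12
Cov(P,Q) = E[PQ] − E[P]E[Q] = 3.12 − (-1.52)(-2.6) = -0.832

-0.8320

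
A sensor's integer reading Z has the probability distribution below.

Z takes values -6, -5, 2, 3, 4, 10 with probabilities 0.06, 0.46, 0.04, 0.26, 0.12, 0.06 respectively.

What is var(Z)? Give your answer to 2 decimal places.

23.56

E[Z] = (-6)(0.06) + (-5)(0.46) + (2)(0.04) + (3)(0.26) + (4)(0.12) + (10)(0.06) = -0.72
E[Z²] = (-6)²(0.06) + (-5)²(0.46) + (2)²(0.04) + (3)²(0.26) + (4)²(0.12) + (10)²(0.06) = 24.08
var(Z) = E[Z²] − (E[Z])² = 24.08 − (-0.72)² = 23.5616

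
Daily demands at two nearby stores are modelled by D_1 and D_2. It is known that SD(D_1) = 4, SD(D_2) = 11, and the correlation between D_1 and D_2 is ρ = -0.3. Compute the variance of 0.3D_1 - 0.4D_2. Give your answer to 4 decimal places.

var(D_1) = (4)² = 16;  var(D_2) = (11)² = 121
cov(D_1,D_2) = ρ·SD(D_1)·SD(D_2) = -0.3·4·11 = -13.2
var(0.3D_1 - 0.4D_2) = (0.3)²·var(D_1) + (-0.4)²·var(D_2) + 2·(0.3)·(-0.4)·cov(D_1,D_2)
= 0.09·16 + 0.16·121 + -0.24·-13.2 = 23.968

23.9680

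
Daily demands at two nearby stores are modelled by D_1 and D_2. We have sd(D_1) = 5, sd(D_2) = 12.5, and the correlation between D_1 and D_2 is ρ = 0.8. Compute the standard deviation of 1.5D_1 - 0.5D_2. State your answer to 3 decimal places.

Var(D_1) = (5)² = 25;  Var(D_2) = (12.5)² = 156.25
Cov(D_1,D_2) = ρ·sd(D_1)·sd(D_2) = 0.8·5·12.5 = 50
Var(1.5D_1 - 0.5D_2) = (1.5)²·Var(D_1) + (-0.5)²·Var(D_2) + 2·(1.5)·(-0.5)·Cov(D_1,D_2)
= 2.25·25 + 0.25·156.25 + -1.5·50 = 20.3125
sd(1.5D_1 - 0.5D_2) = √20.3125 ≈ 4.507

4.507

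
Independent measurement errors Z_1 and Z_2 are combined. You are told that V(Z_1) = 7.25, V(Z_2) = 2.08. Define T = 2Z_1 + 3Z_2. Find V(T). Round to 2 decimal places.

47.72

By independence, V(T) = (2)²V(Z_1) + (3)²V(Z_2)
= (2)²·7.25 + (3)²·2.08 = 47.72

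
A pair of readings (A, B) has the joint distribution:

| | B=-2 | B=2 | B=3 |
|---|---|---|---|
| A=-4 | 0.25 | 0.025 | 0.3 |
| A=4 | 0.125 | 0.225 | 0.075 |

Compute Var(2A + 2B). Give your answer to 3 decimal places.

86.398

E[A] = -0.6,  E[B] = 0.875,  E[AB] = -0.1
Var(A) = 16 − (-0.6)² = 15.64;  Var(B) = 5.875 − (0.875)² = 5.109375
Cov(A,B) = -0.1 − (-0.6)(0.875) = 0.425
Var(2A + 2B) = (2)²·15.64 + (2)²·5.109375 + 2·(2)·(2)·0.425 = 86.3975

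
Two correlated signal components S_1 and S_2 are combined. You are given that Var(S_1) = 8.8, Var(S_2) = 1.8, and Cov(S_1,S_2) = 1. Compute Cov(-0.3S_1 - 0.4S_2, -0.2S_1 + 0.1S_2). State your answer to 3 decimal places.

Cov(-0.3S_1 - 0.4S_2, -0.2S_1 + 0.1S_2) = (-0.3)(-0.2)Var(S_1) + (-0.4)(0.1)Var(S_2) + [(-0.3)(0.1) + (-0.4)(-0.2)]Cov(S_1,S_2)
= 0.06·8.8 + -0.04·1.8 + 0.05·1 = 0.506

0.506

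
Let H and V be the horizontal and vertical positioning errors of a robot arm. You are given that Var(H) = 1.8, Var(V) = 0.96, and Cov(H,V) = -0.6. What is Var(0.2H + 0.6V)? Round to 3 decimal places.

0.274

Var(0.2H + 0.6V) = (0.2)²·Var(H) + (0.6)²·Var(V) + 2·(0.2)·(0.6)·Cov(H,V)
= 0.04·1.8 + 0.36·0.96 + 0.24·-0.6 = 0.2736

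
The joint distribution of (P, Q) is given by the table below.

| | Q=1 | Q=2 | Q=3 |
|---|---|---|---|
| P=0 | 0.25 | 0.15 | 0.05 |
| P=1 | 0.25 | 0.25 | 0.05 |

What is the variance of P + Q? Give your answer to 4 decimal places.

E[P] = 0.55,  E[Q] = 1.6,  E[PQ] = 0.9
Var(P) = 0.55 − (0.55)² = 0.2475;  Var(Q) = 3 − (1.6)² = 0.44
cov(P,Q) = 0.9 − (0.55)(1.6) = 0.02
Var(P + Q) = (1)²·0.2475 + (1)²·0.44 + 2·(1)·(1)·0.02 = 0.7275

0.7275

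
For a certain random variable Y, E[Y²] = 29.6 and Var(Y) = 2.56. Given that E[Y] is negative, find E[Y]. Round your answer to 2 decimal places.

(E[Y])² = E[Y²] − Var(Y) = 29.6 − 2.56 = 27.04
E[Y] = −√27.04 = -5.2

-5.20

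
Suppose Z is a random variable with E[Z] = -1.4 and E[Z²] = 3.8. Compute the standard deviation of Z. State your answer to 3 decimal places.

var(Z) = 3.8 − (-1.4)² = 1.84
sd(Z) = √1.84 ≈ 1.356

1.356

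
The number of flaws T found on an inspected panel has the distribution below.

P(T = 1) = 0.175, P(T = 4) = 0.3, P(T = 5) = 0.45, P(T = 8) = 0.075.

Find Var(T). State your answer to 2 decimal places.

E[T] = (1)(0.175) + (4)(0.3) + (5)(0.45) + (8)(0.075) = 4.225
E[T²] = (1)²(0.175) + (4)²(0.3) + (5)²(0.45) + (8)²(0.075) = 21.025
Var(T) = E[T²] − (E[T])² = 21.025 − (4.225)² = 3.174375

3.17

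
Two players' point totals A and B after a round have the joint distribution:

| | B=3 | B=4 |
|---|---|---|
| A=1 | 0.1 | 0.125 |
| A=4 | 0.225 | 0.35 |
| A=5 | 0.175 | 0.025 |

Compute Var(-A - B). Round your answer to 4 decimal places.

2.0244

E[A] = 3.525,  E[B] = 3.5,  E[AB] = 12.225
Var(A) = 14.425 − (3.525)² = 1.999375;  Var(B) = 12.5 − (3.5)² = 0.25
Cov(A,B) = 12.225 − (3.525)(3.5) = -0.1125
Var(-A - B) = (-1)²·1.999375 + (-1)²·0.25 + 2·(-1)·(-1)·-0.1125 = 2.024375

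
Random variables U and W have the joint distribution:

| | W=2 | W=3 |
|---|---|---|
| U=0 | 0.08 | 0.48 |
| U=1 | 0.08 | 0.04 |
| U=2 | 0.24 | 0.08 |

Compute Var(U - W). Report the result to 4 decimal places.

1.5744

E[U] = 0.76,  E[W] = 2.6,  E[UW] = 1.72
Var(U) = 1.4 − (0.76)² = 0.8224;  Var(W) = 7 − (2.6)² = 0.24
cov(U,W) = 1.72 − (0.76)(2.6) = -0.256
Var(U - W) = (1)²·0.8224 + (-1)²·0.24 + 2·(1)·(-1)·-0.256 = 1.5744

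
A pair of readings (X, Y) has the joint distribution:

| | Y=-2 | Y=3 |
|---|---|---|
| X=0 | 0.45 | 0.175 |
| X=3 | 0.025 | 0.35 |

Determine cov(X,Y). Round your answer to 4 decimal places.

E[X] = 1.125,  E[Y] = 0.625
E[XY] = 3
cov(X,Y) = E[XY] − E[X]E[Y] = 3 − (1.125)(0.625) = 2.296875

2.2969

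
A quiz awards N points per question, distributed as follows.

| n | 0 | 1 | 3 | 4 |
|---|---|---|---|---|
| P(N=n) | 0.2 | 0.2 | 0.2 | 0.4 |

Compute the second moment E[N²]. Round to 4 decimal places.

E[N²] = (0)²(0.2) + (1)²(0.2) + (3)²(0.2) + (4)²(0.4) = 8.4

8.4000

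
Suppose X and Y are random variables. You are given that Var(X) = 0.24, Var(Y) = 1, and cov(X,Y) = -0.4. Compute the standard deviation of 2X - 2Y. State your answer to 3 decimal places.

2.857

Var(2X - 2Y) = (2)²·Var(X) + (-2)²·Var(Y) + 2·(2)·(-2)·cov(X,Y)
= 4·0.24 + 4·1 + -8·-0.4 = 8.16
SD(2X - 2Y) = √8.16 ≈ 2.857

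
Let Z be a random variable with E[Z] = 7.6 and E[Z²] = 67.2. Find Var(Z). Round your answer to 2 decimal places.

Var(Z) = 67.2 − (7.6)² = 9.44

9.44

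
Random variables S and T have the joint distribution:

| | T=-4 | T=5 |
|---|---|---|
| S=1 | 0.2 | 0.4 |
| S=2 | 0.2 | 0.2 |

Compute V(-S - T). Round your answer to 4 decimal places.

E[S] = 1.4,  E[T] = 1.4,  E[ST] = 1.6
V(S) = 2.2 − (1.4)² = 0.24;  V(T) = 21.4 − (1.4)² = 19.44
Cov(S,T) = 1.6 − (1.4)(1.4) = -0.36
V(-S - T) = (-1)²·0.24 + (-1)²·19.44 + 2·(-1)·(-1)·-0.36 = 18.96

18.9600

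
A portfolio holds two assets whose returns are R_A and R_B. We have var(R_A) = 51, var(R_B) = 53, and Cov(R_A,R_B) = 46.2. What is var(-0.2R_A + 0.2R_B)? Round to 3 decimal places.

var(-0.2R_A + 0.2R_B) = (-0.2)²·var(R_A) + (0.2)²·var(R_B) + 2·(-0.2)·(0.2)·Cov(R_A,R_B)
= 0.04·51 + 0.04·53 + -0.08·46.2 = 0.464

0.464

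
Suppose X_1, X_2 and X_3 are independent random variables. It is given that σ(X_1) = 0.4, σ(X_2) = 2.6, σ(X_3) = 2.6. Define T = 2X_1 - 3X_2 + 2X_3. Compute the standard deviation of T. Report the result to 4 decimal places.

var(X_1) = 0.16, var(X_2) = 6.76, var(X_3) = 6.76
By independence, var(T) = (2)²var(X_1) + (-3)²var(X_2) + (2)²var(X_3)
= (2)²·0.16 + (-3)²·6.76 + (2)²·6.76 = 88.52
σ(T) = √88.52 ≈ 9.4085

9.4085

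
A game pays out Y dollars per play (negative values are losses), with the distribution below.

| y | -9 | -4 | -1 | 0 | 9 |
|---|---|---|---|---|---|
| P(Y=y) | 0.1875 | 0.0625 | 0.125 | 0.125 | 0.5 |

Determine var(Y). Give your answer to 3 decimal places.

50.871

E[Y] = (-9)(0.1875) + (-4)(0.0625) + (-1)(0.125) + (0)(0.125) + (9)(0.5) = 2.4375
E[Y²] = (-9)²(0.1875) + (-4)²(0.0625) + (-1)²(0.125) + (0)²(0.125) + (9)²(0.5) = 56.8125
var(Y) = E[Y²] − (E[Y])² = 56.8125 − (2.4375)² = 50.87109375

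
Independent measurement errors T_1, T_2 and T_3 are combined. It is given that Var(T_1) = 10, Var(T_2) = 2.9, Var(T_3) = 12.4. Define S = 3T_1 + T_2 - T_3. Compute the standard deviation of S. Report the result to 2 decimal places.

By independence, Var(S) = (3)²Var(T_1) + (1)²Var(T_2) + (-1)²Var(T_3)
= (3)²·10 + (1)²·2.9 + (-1)²·12.4 = 105.3
σ(S) = √105.3 ≈ 10.26

10.26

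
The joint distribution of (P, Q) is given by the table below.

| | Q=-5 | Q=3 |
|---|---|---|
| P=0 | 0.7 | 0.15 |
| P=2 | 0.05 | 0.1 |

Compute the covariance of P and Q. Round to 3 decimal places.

E[P] = 0.3,  E[Q] = -3
E[PQ] = 0.1
Cov(P,Q) = E[PQ] − E[P]E[Q] = 0.1 − (0.3)(-3) = 1

1.000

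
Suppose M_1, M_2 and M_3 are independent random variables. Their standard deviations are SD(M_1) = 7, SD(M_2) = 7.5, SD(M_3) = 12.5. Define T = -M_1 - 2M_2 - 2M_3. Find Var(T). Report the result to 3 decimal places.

899.000

Var(M_1) = 49, Var(M_2) = 56.25, Var(M_3) = 156.25
By independence, Var(T) = (-1)²Var(M_1) + (-2)²Var(M_2) + (-2)²Var(M_3)
= (-1)²·49 + (-2)²·56.25 + (-2)²·156.25 = 899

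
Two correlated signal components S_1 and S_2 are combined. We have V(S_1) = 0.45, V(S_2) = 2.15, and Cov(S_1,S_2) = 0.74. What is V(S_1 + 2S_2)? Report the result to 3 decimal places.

12.010

V(S_1 + 2S_2) = (1)²·V(S_1) + (2)²·V(S_2) + 2·(1)·(2)·Cov(S_1,S_2)
= 1·0.45 + 4·2.15 + 4·0.74 = 12.01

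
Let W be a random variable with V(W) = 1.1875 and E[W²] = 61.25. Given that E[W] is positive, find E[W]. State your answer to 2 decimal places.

(E[W])² = E[W²] − V(W) = 61.25 − 1.1875 = 60.0625
E[W] = √60.0625 = 7.75

7.75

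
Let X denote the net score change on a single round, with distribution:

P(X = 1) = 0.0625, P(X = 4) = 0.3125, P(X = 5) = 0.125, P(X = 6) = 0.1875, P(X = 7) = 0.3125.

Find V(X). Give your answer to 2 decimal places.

E[X] = (1)(0.0625) + (4)(0.3125) + (5)(0.125) + (6)(0.1875) + (7)(0.3125) = 5.25
E[X²] = (1)²(0.0625) + (4)²(0.3125) + (5)²(0.125) + (6)²(0.1875) + (7)²(0.3125) = 30.25
V(X) = E[X²] − (E[X])² = 30.25 − (5.25)² = 2.6875

2.69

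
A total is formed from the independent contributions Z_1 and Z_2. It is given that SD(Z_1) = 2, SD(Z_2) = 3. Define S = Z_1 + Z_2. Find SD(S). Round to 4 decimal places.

3.6056

Var(Z_1) = 4, Var(Z_2) = 9
By independence, Var(S) = (1)²Var(Z_1) + (1)²Var(Z_2)
= (1)²·4 + (1)²·9 = 13
SD(S) = √13 ≈ 3.6056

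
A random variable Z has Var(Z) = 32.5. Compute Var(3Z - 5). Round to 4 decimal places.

Var(3Z - 5) = (3)²·Var(Z) = 9·32.5 = 292.5

292.5000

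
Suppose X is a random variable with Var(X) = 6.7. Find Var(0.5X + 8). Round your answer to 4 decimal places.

Var(0.5X + 8) = (0.5)²·Var(X) = 0.25·6.7 = 1.675

1.6750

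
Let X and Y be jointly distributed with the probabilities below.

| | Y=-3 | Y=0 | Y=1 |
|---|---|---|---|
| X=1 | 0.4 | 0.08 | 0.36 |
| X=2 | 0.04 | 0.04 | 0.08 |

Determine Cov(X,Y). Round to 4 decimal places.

E[X] = 1.16,  E[Y] = -0.88
E[XY] = -0.92
Cov(X,Y) = E[XY] − E[X]E[Y] = -0.92 − (1.16)(-0.88) = 0.1008

0.1008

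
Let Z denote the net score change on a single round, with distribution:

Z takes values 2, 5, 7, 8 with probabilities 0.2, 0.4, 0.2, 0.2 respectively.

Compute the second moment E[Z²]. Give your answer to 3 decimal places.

33.400

E[Z²] = (2)²(0.2) + (5)²(0.4) + (7)²(0.2) + (8)²(0.2) = 33.4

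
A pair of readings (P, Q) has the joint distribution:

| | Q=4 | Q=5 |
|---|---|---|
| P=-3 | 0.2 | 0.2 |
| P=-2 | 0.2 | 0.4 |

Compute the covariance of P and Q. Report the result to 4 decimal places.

E[P] = -2.4,  E[Q] = 4.6
E[PQ] = -11
Cov(P,Q) = E[PQ] − E[P]E[Q] = -11 − (-2.4)(4.6) = 0.04

0.0400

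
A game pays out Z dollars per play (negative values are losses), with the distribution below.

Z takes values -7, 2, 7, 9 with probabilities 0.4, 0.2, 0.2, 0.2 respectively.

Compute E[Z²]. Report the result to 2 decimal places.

E[Z²] = (-7)²(0.4) + (2)²(0.2) + (7)²(0.2) + (9)²(0.2) = 46.4

46.40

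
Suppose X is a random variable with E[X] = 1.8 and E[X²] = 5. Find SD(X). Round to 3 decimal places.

var(X) = 5 − (1.8)² = 1.76
SD(X) = √1.76 ≈ 1.327

1.327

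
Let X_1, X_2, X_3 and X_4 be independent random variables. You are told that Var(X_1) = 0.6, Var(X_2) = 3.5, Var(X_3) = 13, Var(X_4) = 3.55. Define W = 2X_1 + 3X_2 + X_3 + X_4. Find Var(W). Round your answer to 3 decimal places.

50.450

By independence, Var(W) = (2)²Var(X_1) + (3)²Var(X_2) + (1)²Var(X_3) + (1)²Var(X_4)
= (2)²·0.6 + (3)²·3.5 + (1)²·13 + (1)²·3.55 = 50.45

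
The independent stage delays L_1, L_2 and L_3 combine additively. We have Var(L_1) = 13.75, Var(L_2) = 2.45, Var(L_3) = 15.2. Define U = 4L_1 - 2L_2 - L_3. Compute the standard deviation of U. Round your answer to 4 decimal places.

15.6525

By independence, Var(U) = (4)²Var(L_1) + (-2)²Var(L_2) + (-1)²Var(L_3)
= (4)²·13.75 + (-2)²·2.45 + (-1)²·15.2 = 245
SD(U) = √245 ≈ 15.6525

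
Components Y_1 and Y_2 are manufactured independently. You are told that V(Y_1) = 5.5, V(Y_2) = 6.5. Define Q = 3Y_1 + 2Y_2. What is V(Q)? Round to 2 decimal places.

By independence, V(Q) = (3)²V(Y_1) + (2)²V(Y_2)
= (3)²·5.5 + (2)²·6.5 = 75.5

75.50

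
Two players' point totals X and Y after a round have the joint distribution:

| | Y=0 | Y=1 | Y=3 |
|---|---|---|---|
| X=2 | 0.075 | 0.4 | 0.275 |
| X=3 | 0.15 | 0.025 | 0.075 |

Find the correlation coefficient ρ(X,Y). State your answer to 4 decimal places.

-0.2318

E[X] = 2.25,  E[Y] = 1.475
E[XY] = 3.2
cov(X,Y) = E[XY] − E[X]E[Y] = 3.2 − (2.25)(1.475) = -0.11875
V(X) = 0.1875,  V(Y) = 1.399375
ρ = -0.11875 / √(0.1875·1.399375) ≈ -0.2318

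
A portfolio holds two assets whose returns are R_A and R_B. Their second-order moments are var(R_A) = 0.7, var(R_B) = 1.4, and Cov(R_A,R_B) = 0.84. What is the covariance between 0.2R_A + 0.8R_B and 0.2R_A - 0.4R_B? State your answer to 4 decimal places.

Cov(0.2R_A + 0.8R_B, 0.2R_A - 0.4R_B) = (0.2)(0.2)var(R_A) + (0.8)(-0.4)var(R_B) + [(0.2)(-0.4) + (0.8)(0.2)]Cov(R_A,R_B)
= 0.04·0.7 + -0.32·1.4 + 0.08·0.84 = -0.3528

-0.3528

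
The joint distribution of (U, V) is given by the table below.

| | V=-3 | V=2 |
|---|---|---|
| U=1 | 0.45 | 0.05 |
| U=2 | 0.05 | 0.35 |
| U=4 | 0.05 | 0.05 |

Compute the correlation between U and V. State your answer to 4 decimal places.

0.4132

E[U] = 1.7,  E[V] = -0.75
E[UV] = -0.35
cov(U,V) = E[UV] − E[U]E[V] = -0.35 − (1.7)(-0.75) = 0.925
var(U) = 0.81,  var(V) = 6.1875
ρ = 0.925 / √(0.81·6.1875) ≈ 0.4132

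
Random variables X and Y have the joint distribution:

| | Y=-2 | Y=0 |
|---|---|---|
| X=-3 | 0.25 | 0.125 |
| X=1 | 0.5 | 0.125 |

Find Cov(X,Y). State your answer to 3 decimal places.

-0.250

E[X] = -0.5,  E[Y] = -1.5
E[XY] = 0.5
Cov(X,Y) = E[XY] − E[X]E[Y] = 0.5 − (-0.5)(-1.5) = -0.25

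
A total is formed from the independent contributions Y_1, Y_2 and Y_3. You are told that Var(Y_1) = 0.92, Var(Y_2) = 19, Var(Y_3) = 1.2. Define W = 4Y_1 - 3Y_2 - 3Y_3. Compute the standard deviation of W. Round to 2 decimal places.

14.02

By independence, Var(W) = (4)²Var(Y_1) + (-3)²Var(Y_2) + (-3)²Var(Y_3)
= (4)²·0.92 + (-3)²·19 + (-3)²·1.2 = 196.52
sd(W) = √196.52 ≈ 14.02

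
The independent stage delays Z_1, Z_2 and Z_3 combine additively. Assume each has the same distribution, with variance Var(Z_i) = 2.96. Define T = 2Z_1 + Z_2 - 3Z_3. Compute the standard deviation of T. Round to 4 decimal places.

By independence, Var(T) = (2)²Var(Z_1) + (1)²Var(Z_2) + (-3)²Var(Z_3)
= (2)²·2.96 + (1)²·2.96 + (-3)²·2.96 = 41.44
σ(T) = √41.44 ≈ 6.4374

6.4374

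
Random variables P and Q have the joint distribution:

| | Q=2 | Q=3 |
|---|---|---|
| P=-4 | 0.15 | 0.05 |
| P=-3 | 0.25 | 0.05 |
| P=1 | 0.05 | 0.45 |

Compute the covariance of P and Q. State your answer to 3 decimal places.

0.760

E[P] = -1.2,  E[Q] = 2.55
E[PQ] = -2.3
Cov(P,Q) = E[PQ] − E[P]E[Q] = -2.3 − (-1.2)(2.55) = 0.76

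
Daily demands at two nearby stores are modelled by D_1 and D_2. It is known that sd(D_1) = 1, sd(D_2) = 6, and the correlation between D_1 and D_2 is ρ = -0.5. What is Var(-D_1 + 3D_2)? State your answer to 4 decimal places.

Var(D_1) = (1)² = 1;  Var(D_2) = (6)² = 36
Cov(D_1,D_2) = ρ·sd(D_1)·sd(D_2) = -0.5·1·6 = -3
Var(-D_1 + 3D_2) = (-1)²·Var(D_1) + (3)²·Var(D_2) + 2·(-1)·(3)·Cov(D_1,D_2)
= 1·1 + 9·36 + -6·-3 = 343

343.0000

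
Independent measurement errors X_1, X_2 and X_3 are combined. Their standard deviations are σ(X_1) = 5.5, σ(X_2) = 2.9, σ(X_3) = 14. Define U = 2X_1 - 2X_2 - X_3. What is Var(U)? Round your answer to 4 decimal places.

Var(X_1) = 30.25, Var(X_2) = 8.41, Var(X_3) = 196
By independence, Var(U) = (2)²Var(X_1) + (-2)²Var(X_2) + (-1)²Var(X_3)
= (2)²·30.25 + (-2)²·8.41 + (-1)²·196 = 350.64

350.6400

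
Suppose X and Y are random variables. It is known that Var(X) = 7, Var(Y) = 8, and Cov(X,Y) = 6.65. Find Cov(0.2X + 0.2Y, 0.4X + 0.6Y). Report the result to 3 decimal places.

2.850

Cov(0.2X + 0.2Y, 0.4X + 0.6Y) = (0.2)(0.4)Var(X) + (0.2)(0.6)Var(Y) + [(0.2)(0.6) + (0.2)(0.4)]Cov(X,Y)
= 0.08·7 + 0.12·8 + 0.2·6.65 = 2.85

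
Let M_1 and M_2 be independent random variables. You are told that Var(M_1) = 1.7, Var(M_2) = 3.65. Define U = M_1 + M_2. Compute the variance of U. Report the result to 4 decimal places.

By independence, Var(U) = (1)²Var(M_1) + (1)²Var(M_2)
= (1)²·1.7 + (1)²·3.65 = 5.35

5.3500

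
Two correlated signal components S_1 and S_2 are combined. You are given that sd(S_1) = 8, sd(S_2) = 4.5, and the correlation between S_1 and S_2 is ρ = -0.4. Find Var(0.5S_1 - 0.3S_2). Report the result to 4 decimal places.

Var(S_1) = (8)² = 64;  Var(S_2) = (4.5)² = 20.25
cov(S_1,S_2) = ρ·sd(S_1)·sd(S_2) = -0.4·8·4.5 = -14.4
Var(0.5S_1 - 0.3S_2) = (0.5)²·Var(S_1) + (-0.3)²·Var(S_2) + 2·(0.5)·(-0.3)·cov(S_1,S_2)
= 0.25·64 + 0.09·20.25 + -0.3·-14.4 = 22.1425

22.1425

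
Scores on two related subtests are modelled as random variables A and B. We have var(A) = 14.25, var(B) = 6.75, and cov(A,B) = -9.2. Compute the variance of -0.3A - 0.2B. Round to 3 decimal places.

0.449

var(-0.3A - 0.2B) = (-0.3)²·var(A) + (-0.2)²·var(B) + 2·(-0.3)·(-0.2)·cov(A,B)
= 0.09·14.25 + 0.04·6.75 + 0.12·-9.2 = 0.4485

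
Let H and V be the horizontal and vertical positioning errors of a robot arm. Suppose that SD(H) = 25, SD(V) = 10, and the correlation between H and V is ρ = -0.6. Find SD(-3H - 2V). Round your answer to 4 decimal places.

Var(H) = (25)² = 625;  Var(V) = (10)² = 100
Cov(H,V) = ρ·SD(H)·SD(V) = -0.6·25·10 = -150
Var(-3H - 2V) = (-3)²·Var(H) + (-2)²·Var(V) + 2·(-3)·(-2)·Cov(H,V)
= 9·625 + 4·100 + 12·-150 = 4225
SD(-3H - 2V) = √4225 ≈ 65.0000

65.0000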